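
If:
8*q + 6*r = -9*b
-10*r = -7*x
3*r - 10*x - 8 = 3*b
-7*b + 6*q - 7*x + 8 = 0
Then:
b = 5776/3127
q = -3684/3127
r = -3752/3127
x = -5360/3127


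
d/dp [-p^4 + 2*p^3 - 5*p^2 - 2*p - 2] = -4*p^3 + 6*p^2 - 10*p - 2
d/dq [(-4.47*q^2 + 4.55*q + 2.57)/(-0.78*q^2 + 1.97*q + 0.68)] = (-5.2569*q^2 - 2.07*q - 1.9689)/(0.6084*q^4 - 3.0732*q^3 + 2.8201*q^2 + 2.6792*q + 0.4624)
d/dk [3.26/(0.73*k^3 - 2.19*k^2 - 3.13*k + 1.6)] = (-7.1394*k^2 + 14.2788*k + 10.2038)/(0.73*k^3 - 2.19*k^2 - 3.13*k + 1.6)^2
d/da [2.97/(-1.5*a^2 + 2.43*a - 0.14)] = (8.91*a - 7.2171)/(1.5*a^2 - 2.43*a + 0.14)^2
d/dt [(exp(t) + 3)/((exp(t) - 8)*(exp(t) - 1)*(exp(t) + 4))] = 2*(-exp(3*t) - 2*exp(2*t) + 15*exp(t) + 58)*exp(t)/(exp(6*t) - 10*exp(5*t) - 31*exp(4*t) + 344*exp(3*t) + 464*exp(2*t) - 1792*exp(t) + 1024)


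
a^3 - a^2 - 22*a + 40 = (a - 4)*(a - 2)*(a + 5)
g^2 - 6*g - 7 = (g - 7)*(g + 1)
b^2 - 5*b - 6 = (b - 6)*(b + 1)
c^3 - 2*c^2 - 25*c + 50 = (c - 5)*(c - 2)*(c + 5)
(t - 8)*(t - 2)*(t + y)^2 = t^4 + 2*t^3*y - 10*t^3 + t^2*y^2 - 20*t^2*y + 16*t^2 - 10*t*y^2 + 32*t*y + 16*y^2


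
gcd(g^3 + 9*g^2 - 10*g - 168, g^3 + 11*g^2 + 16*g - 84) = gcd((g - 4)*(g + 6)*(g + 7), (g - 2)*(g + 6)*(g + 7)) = g^2 + 13*g + 42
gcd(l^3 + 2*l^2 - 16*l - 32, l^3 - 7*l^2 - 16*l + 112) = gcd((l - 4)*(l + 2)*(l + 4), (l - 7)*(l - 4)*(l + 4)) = l^2 - 16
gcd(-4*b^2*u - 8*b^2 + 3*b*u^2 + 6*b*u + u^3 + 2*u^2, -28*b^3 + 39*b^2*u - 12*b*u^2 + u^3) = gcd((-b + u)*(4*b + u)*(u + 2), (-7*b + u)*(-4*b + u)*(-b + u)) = -b + u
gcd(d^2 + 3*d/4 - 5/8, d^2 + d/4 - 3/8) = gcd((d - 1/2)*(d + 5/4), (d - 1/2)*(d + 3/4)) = d - 1/2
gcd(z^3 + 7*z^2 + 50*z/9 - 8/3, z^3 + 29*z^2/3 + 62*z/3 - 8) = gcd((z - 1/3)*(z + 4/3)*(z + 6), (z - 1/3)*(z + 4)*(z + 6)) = z^2 + 17*z/3 - 2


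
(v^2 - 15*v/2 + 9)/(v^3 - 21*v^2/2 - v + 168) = (2*v - 3)/(2*v^2 - 9*v - 56)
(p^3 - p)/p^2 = p - 1/p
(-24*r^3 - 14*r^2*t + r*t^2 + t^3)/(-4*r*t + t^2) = 6*r^2/t + 5*r + t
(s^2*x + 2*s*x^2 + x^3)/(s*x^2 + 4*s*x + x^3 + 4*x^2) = (s + x)/(x + 4)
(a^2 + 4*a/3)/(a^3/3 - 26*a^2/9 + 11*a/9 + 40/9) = 3*a*(3*a + 4)/(3*a^3 - 26*a^2 + 11*a + 40)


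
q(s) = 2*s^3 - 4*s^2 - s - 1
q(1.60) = -4.65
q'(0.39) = -3.21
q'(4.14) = 68.72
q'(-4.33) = 146.13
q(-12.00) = -4021.00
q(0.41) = -1.94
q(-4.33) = -234.03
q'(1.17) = -2.15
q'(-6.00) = 263.00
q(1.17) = -4.44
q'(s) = 6*s^2 - 8*s - 1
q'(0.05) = -1.38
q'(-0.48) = 4.22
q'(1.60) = 1.56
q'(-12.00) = 959.00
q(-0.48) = -1.66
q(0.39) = -1.88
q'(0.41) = -3.27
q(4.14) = 68.22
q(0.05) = -1.06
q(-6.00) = -571.00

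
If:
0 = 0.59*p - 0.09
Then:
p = 0.15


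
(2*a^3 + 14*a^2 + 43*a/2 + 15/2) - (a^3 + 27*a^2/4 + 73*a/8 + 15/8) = a^3 + 29*a^2/4 + 99*a/8 + 45/8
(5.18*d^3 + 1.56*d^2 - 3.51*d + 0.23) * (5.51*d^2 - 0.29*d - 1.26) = 28.5418*d^5 + 7.0934*d^4 - 26.3193*d^3 + 0.3196*d^2 + 4.3559*d - 0.2898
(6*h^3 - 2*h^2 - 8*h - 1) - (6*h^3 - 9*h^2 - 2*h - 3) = 7*h^2 - 6*h + 2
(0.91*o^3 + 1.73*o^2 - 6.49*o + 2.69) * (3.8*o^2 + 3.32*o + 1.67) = 3.458*o^5 + 9.5952*o^4 - 17.3987*o^3 - 8.4357*o^2 - 1.9075*o + 4.4923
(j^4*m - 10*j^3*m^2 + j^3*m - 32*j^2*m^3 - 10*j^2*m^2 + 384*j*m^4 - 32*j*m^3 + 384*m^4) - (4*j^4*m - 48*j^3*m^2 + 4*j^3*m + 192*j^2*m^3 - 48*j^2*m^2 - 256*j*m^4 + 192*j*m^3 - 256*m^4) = -3*j^4*m + 38*j^3*m^2 - 3*j^3*m - 224*j^2*m^3 + 38*j^2*m^2 + 640*j*m^4 - 224*j*m^3 + 640*m^4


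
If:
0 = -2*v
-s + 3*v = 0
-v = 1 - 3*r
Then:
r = 1/3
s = 0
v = 0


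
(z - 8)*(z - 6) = z^2 - 14*z + 48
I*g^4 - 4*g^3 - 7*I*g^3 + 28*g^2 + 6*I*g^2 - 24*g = g*(g - 6)*(g + 4*I)*(I*g - I)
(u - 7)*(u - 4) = u^2 - 11*u + 28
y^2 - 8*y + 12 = (y - 6)*(y - 2)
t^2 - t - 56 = (t - 8)*(t + 7)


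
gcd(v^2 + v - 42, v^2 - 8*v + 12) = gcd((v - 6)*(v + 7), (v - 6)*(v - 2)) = v - 6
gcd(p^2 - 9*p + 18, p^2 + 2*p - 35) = 1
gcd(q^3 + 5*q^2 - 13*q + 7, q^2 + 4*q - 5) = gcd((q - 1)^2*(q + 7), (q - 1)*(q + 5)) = q - 1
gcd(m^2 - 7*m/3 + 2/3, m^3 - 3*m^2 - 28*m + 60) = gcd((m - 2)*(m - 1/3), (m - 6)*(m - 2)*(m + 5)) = m - 2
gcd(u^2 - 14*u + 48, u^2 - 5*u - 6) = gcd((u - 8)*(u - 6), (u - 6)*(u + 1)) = u - 6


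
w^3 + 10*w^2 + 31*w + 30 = (w + 2)*(w + 3)*(w + 5)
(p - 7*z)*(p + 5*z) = p^2 - 2*p*z - 35*z^2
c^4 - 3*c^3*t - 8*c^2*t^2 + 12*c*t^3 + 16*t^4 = (c - 4*t)*(c - 2*t)*(c + t)*(c + 2*t)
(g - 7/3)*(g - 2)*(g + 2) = g^3 - 7*g^2/3 - 4*g + 28/3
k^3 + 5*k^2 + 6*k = k*(k + 2)*(k + 3)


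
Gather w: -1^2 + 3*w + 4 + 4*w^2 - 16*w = 4*w^2 - 13*w + 3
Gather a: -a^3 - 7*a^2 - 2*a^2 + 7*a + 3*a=-a^3 - 9*a^2 + 10*a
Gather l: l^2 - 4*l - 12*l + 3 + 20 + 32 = l^2 - 16*l + 55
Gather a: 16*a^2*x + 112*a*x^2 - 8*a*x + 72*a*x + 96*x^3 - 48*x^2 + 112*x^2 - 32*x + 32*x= 16*a^2*x + a*(112*x^2 + 64*x) + 96*x^3 + 64*x^2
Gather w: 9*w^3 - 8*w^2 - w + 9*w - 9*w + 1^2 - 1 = 9*w^3 - 8*w^2 - w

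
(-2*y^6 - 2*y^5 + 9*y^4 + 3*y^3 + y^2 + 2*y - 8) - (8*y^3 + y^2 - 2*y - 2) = -2*y^6 - 2*y^5 + 9*y^4 - 5*y^3 + 4*y - 6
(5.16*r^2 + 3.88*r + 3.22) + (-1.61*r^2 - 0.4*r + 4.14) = 3.55*r^2 + 3.48*r + 7.36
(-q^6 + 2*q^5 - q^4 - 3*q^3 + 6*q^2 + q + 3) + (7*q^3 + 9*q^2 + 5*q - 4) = -q^6 + 2*q^5 - q^4 + 4*q^3 + 15*q^2 + 6*q - 1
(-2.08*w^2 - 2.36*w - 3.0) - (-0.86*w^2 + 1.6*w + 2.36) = -1.22*w^2 - 3.96*w - 5.36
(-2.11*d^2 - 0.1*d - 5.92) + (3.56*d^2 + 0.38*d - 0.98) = 1.45*d^2 + 0.28*d - 6.9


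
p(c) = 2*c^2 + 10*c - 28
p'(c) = 4*c + 10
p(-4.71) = -30.73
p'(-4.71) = -8.84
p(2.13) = 2.37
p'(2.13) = 18.52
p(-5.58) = -21.53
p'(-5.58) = -12.32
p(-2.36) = -40.46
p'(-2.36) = 0.56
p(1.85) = -2.66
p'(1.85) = 17.40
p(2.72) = 14.00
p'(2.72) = 20.88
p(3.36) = 28.18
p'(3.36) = 23.44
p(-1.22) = -37.22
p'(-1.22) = 5.12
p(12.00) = 380.00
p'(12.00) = 58.00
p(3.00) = 20.00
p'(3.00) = 22.00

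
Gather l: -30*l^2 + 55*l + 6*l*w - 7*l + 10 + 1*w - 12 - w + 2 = -30*l^2 + l*(6*w + 48)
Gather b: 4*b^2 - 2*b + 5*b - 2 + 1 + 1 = 4*b^2 + 3*b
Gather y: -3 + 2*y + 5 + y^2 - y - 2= y^2 + y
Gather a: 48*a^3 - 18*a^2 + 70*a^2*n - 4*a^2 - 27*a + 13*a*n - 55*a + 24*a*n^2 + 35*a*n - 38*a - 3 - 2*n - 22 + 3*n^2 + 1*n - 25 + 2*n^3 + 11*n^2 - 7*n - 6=48*a^3 + a^2*(70*n - 22) + a*(24*n^2 + 48*n - 120) + 2*n^3 + 14*n^2 - 8*n - 56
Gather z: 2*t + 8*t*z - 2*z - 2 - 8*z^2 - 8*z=2*t - 8*z^2 + z*(8*t - 10) - 2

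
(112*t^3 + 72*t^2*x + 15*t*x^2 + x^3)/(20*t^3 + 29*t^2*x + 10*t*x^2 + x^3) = (28*t^2 + 11*t*x + x^2)/(5*t^2 + 6*t*x + x^2)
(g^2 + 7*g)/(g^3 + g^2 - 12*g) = (g + 7)/(g^2 + g - 12)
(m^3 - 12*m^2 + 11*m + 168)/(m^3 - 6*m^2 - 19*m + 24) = (m - 7)/(m - 1)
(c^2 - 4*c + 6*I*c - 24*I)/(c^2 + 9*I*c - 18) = (c - 4)/(c + 3*I)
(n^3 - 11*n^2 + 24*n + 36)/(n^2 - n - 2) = (n^2 - 12*n + 36)/(n - 2)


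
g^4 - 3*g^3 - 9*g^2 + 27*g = g*(g - 3)^2*(g + 3)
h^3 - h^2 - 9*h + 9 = (h - 3)*(h - 1)*(h + 3)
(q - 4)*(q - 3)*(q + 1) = q^3 - 6*q^2 + 5*q + 12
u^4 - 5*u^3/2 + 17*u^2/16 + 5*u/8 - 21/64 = (u - 7/4)*(u - 3/4)*(u - 1/2)*(u + 1/2)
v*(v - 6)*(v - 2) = v^3 - 8*v^2 + 12*v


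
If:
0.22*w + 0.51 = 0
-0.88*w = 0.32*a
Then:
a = 6.38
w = -2.32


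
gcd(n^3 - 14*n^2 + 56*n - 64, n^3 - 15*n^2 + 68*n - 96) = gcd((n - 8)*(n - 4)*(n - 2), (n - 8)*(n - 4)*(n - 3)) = n^2 - 12*n + 32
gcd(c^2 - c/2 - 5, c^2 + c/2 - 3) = c + 2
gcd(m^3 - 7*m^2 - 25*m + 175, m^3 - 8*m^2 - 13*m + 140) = m^2 - 12*m + 35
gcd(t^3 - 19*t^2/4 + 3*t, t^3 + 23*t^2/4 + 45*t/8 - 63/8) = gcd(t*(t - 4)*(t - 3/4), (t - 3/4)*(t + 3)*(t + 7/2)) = t - 3/4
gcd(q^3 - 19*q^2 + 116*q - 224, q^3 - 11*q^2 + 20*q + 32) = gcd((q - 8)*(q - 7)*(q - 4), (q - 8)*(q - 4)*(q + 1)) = q^2 - 12*q + 32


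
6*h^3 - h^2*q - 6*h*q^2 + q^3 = (-6*h + q)*(-h + q)*(h + q)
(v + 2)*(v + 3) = v^2 + 5*v + 6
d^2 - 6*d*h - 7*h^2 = (d - 7*h)*(d + h)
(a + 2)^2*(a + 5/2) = a^3 + 13*a^2/2 + 14*a + 10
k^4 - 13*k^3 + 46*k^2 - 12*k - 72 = (k - 6)^2*(k - 2)*(k + 1)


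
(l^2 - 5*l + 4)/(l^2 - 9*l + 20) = (l - 1)/(l - 5)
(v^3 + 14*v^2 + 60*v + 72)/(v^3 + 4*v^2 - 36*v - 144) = (v^2 + 8*v + 12)/(v^2 - 2*v - 24)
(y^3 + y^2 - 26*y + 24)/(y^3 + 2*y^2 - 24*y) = (y - 1)/y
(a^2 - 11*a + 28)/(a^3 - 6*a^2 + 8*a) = (a - 7)/(a*(a - 2))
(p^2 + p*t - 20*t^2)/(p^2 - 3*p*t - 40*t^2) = (p - 4*t)/(p - 8*t)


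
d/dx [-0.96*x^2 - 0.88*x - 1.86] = -1.92*x - 0.88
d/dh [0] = 0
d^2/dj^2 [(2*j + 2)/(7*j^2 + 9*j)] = 4*(49*j^3 + 147*j^2 + 189*j + 81)/(j^3*(343*j^3 + 1323*j^2 + 1701*j + 729))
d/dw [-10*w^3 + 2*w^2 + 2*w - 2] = -30*w^2 + 4*w + 2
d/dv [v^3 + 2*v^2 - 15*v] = 3*v^2 + 4*v - 15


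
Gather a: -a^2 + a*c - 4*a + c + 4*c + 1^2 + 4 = -a^2 + a*(c - 4) + 5*c + 5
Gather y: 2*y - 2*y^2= -2*y^2 + 2*y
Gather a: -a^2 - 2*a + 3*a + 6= -a^2 + a + 6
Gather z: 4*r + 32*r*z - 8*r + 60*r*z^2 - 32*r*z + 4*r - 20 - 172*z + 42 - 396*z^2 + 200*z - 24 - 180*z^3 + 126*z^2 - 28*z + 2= -180*z^3 + z^2*(60*r - 270)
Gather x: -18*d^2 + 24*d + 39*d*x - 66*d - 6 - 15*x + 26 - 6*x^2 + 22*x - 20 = -18*d^2 - 42*d - 6*x^2 + x*(39*d + 7)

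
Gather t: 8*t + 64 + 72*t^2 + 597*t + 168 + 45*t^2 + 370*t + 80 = 117*t^2 + 975*t + 312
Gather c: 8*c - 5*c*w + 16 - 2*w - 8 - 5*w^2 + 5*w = c*(8 - 5*w) - 5*w^2 + 3*w + 8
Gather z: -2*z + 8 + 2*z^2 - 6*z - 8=2*z^2 - 8*z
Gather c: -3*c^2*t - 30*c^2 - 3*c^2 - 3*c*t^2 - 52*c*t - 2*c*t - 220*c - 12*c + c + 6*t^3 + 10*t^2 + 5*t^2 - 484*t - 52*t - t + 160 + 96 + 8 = c^2*(-3*t - 33) + c*(-3*t^2 - 54*t - 231) + 6*t^3 + 15*t^2 - 537*t + 264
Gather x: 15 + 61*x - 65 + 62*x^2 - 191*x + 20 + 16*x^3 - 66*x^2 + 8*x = 16*x^3 - 4*x^2 - 122*x - 30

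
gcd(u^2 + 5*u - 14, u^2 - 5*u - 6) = 1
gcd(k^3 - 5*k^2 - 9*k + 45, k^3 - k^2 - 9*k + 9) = k^2 - 9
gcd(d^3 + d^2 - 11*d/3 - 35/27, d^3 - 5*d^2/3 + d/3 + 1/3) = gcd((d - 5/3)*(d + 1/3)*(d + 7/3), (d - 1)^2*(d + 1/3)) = d + 1/3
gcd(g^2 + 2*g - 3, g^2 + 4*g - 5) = g - 1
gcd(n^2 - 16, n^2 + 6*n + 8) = n + 4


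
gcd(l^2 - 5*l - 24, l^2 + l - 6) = l + 3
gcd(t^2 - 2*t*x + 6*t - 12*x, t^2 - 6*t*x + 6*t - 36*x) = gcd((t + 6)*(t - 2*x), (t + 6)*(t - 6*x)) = t + 6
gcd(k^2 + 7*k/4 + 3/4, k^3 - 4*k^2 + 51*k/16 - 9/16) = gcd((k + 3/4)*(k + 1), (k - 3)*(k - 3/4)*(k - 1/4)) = 1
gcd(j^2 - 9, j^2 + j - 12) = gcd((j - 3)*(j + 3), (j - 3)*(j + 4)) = j - 3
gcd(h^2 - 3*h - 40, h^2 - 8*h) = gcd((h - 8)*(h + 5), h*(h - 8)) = h - 8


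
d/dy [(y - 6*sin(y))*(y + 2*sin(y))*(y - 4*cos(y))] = -4*sqrt(2)*y^2*cos(y + pi/4) + 3*y^2 - 12*y*sin(2*y) - 8*sqrt(2)*y*sin(y + pi/4) + 16*y*cos(2*y) - 12*sin(y) + 8*sin(2*y) + 36*sin(3*y) + 6*cos(2*y) - 6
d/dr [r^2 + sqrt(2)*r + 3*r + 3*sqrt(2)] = 2*r + sqrt(2) + 3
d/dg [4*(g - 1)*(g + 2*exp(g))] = 8*g*exp(g) + 8*g - 4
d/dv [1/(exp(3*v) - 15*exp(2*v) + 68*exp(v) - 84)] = (-3*exp(2*v) + 30*exp(v) - 68)*exp(v)/(exp(3*v) - 15*exp(2*v) + 68*exp(v) - 84)^2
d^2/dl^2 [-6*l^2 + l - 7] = -12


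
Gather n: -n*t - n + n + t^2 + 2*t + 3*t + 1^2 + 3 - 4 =-n*t + t^2 + 5*t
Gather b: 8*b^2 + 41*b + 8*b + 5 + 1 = 8*b^2 + 49*b + 6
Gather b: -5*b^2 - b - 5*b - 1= -5*b^2 - 6*b - 1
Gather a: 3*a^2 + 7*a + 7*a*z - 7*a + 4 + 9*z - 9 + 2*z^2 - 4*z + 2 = 3*a^2 + 7*a*z + 2*z^2 + 5*z - 3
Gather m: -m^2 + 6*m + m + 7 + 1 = -m^2 + 7*m + 8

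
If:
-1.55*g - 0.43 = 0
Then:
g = -0.28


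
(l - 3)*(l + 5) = l^2 + 2*l - 15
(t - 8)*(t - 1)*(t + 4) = t^3 - 5*t^2 - 28*t + 32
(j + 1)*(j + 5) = j^2 + 6*j + 5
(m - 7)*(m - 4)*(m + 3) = m^3 - 8*m^2 - 5*m + 84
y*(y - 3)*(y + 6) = y^3 + 3*y^2 - 18*y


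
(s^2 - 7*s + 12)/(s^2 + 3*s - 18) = (s - 4)/(s + 6)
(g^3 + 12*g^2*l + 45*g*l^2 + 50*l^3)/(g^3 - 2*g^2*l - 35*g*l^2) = (g^2 + 7*g*l + 10*l^2)/(g*(g - 7*l))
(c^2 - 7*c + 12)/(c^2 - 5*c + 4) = (c - 3)/(c - 1)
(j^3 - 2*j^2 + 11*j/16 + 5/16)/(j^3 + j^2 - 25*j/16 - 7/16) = (4*j - 5)/(4*j + 7)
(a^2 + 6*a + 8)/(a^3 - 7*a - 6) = (a + 4)/(a^2 - 2*a - 3)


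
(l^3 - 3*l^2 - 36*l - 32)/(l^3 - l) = (l^2 - 4*l - 32)/(l*(l - 1))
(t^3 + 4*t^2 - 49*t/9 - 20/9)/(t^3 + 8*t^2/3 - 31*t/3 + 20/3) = (t + 1/3)/(t - 1)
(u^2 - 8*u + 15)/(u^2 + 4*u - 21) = (u - 5)/(u + 7)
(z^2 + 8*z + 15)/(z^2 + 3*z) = (z + 5)/z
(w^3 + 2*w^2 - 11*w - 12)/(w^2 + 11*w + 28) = (w^2 - 2*w - 3)/(w + 7)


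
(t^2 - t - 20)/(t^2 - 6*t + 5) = (t + 4)/(t - 1)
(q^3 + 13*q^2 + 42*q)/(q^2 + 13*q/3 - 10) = 3*q*(q + 7)/(3*q - 5)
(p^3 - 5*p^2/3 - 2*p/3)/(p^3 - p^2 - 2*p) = (p + 1/3)/(p + 1)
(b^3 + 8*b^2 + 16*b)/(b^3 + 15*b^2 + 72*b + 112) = b/(b + 7)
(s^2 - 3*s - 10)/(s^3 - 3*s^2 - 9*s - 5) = (s + 2)/(s^2 + 2*s + 1)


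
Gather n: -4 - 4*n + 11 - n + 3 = 10 - 5*n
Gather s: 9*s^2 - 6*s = 9*s^2 - 6*s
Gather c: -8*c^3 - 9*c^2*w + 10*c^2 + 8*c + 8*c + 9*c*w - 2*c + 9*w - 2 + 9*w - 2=-8*c^3 + c^2*(10 - 9*w) + c*(9*w + 14) + 18*w - 4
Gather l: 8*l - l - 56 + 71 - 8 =7*l + 7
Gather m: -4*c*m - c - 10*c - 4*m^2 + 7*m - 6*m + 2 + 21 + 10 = -11*c - 4*m^2 + m*(1 - 4*c) + 33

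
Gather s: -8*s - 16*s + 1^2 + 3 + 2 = 6 - 24*s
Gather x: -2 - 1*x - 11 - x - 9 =-2*x - 22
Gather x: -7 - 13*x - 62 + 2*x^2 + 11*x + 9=2*x^2 - 2*x - 60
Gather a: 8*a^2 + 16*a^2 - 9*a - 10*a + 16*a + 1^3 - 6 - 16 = 24*a^2 - 3*a - 21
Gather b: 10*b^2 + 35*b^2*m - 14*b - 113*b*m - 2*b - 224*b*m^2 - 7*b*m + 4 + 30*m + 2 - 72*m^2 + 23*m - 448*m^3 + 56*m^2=b^2*(35*m + 10) + b*(-224*m^2 - 120*m - 16) - 448*m^3 - 16*m^2 + 53*m + 6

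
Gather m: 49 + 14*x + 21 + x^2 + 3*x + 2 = x^2 + 17*x + 72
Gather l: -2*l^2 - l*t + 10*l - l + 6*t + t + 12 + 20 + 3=-2*l^2 + l*(9 - t) + 7*t + 35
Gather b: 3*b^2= 3*b^2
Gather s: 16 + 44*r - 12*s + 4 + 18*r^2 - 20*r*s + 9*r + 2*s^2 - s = 18*r^2 + 53*r + 2*s^2 + s*(-20*r - 13) + 20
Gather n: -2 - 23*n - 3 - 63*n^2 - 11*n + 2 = -63*n^2 - 34*n - 3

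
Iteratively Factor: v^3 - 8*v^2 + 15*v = (v)*(v^2 - 8*v + 15) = v*(v - 5)*(v - 3)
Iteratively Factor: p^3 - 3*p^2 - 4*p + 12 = (p - 2)*(p^2 - p - 6) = (p - 3)*(p - 2)*(p + 2)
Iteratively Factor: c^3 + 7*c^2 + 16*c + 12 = (c + 2)*(c^2 + 5*c + 6) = (c + 2)*(c + 3)*(c + 2)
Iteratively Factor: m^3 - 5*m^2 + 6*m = (m - 2)*(m^2 - 3*m) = (m - 3)*(m - 2)*(m)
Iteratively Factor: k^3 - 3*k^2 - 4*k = (k)*(k^2 - 3*k - 4) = k*(k + 1)*(k - 4)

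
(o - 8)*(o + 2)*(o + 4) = o^3 - 2*o^2 - 40*o - 64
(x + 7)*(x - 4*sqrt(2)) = x^2 - 4*sqrt(2)*x + 7*x - 28*sqrt(2)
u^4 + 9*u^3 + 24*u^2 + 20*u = u*(u + 2)^2*(u + 5)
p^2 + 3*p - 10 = (p - 2)*(p + 5)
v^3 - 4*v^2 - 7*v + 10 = (v - 5)*(v - 1)*(v + 2)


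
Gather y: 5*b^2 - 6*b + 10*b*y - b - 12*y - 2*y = 5*b^2 - 7*b + y*(10*b - 14)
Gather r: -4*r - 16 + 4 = -4*r - 12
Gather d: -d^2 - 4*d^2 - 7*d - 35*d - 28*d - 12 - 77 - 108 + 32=-5*d^2 - 70*d - 165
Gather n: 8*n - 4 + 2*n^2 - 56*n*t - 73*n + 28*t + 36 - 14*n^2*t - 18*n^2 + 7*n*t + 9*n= n^2*(-14*t - 16) + n*(-49*t - 56) + 28*t + 32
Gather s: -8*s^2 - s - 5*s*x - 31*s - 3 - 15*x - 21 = -8*s^2 + s*(-5*x - 32) - 15*x - 24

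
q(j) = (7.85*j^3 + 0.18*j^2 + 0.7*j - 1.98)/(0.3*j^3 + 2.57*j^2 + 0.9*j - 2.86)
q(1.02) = 6.91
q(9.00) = 13.29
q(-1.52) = -46.02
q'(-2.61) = 4.29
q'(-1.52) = -255.81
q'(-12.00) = 14.63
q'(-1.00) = -31.60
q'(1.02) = -22.20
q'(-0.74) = -8.63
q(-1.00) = 6.95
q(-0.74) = 2.49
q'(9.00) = 0.73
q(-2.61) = -20.41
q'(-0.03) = -0.07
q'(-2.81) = 5.79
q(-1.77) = -23.87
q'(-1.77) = -28.18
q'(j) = (-0.9*j^2 - 5.14*j - 0.9)*(7.85*j^3 + 0.18*j^2 + 0.7*j - 1.98)/(0.3*j^3 + 2.57*j^2 + 0.9*j - 2.86)^2 + (23.55*j^2 + 0.36*j + 0.7)/(0.3*j^3 + 2.57*j^2 + 0.9*j - 2.86) = (20.1205*j^4 + 13.71*j^3 - 67.208*j^2 + 9.1476*j - 0.22)/(0.09*j^6 + 1.542*j^5 + 7.1449*j^4 + 2.91*j^3 - 13.8904*j^2 - 5.148*j + 8.1796)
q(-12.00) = 83.65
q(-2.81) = -21.42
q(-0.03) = 0.69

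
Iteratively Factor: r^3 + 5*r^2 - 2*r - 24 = (r + 3)*(r^2 + 2*r - 8) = (r + 3)*(r + 4)*(r - 2)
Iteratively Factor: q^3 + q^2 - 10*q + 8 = (q + 4)*(q^2 - 3*q + 2) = (q - 1)*(q + 4)*(q - 2)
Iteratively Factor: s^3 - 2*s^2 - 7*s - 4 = (s + 1)*(s^2 - 3*s - 4) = (s + 1)^2*(s - 4)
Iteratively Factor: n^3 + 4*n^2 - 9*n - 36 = (n + 3)*(n^2 + n - 12) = (n + 3)*(n + 4)*(n - 3)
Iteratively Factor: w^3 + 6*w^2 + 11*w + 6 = (w + 1)*(w^2 + 5*w + 6) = (w + 1)*(w + 2)*(w + 3)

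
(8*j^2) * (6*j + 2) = 48*j^3 + 16*j^2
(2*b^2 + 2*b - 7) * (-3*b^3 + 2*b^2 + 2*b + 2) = -6*b^5 - 2*b^4 + 29*b^3 - 6*b^2 - 10*b - 14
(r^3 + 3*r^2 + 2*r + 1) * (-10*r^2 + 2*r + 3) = -10*r^5 - 28*r^4 - 11*r^3 + 3*r^2 + 8*r + 3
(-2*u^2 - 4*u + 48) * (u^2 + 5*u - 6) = -2*u^4 - 14*u^3 + 40*u^2 + 264*u - 288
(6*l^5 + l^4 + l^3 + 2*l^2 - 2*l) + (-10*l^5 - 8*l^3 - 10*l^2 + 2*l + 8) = -4*l^5 + l^4 - 7*l^3 - 8*l^2 + 8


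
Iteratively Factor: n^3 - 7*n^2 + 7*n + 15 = (n - 5)*(n^2 - 2*n - 3) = (n - 5)*(n - 3)*(n + 1)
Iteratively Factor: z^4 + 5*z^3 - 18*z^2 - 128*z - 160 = (z - 5)*(z^3 + 10*z^2 + 32*z + 32) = (z - 5)*(z + 4)*(z^2 + 6*z + 8) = (z - 5)*(z + 2)*(z + 4)*(z + 4)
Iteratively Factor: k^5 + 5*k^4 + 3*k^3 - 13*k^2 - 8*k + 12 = (k + 2)*(k^4 + 3*k^3 - 3*k^2 - 7*k + 6) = (k - 1)*(k + 2)*(k^3 + 4*k^2 + k - 6) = (k - 1)^2*(k + 2)*(k^2 + 5*k + 6) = (k - 1)^2*(k + 2)*(k + 3)*(k + 2)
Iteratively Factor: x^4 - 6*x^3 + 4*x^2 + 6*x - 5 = (x - 1)*(x^3 - 5*x^2 - x + 5) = (x - 1)^2*(x^2 - 4*x - 5) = (x - 1)^2*(x + 1)*(x - 5)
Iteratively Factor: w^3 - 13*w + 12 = (w - 3)*(w^2 + 3*w - 4) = (w - 3)*(w + 4)*(w - 1)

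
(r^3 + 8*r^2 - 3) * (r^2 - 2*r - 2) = r^5 + 6*r^4 - 18*r^3 - 19*r^2 + 6*r + 6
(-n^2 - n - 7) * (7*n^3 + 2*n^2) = -7*n^5 - 9*n^4 - 51*n^3 - 14*n^2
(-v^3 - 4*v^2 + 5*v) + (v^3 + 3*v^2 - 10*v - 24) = -v^2 - 5*v - 24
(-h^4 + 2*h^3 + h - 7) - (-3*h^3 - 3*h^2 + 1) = -h^4 + 5*h^3 + 3*h^2 + h - 8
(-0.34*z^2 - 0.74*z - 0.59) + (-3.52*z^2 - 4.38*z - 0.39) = -3.86*z^2 - 5.12*z - 0.98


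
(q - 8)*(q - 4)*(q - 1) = q^3 - 13*q^2 + 44*q - 32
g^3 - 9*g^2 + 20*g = g*(g - 5)*(g - 4)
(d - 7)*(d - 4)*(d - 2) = d^3 - 13*d^2 + 50*d - 56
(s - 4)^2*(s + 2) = s^3 - 6*s^2 + 32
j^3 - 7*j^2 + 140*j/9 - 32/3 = (j - 3)*(j - 8/3)*(j - 4/3)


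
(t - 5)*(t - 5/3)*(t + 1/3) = t^3 - 19*t^2/3 + 55*t/9 + 25/9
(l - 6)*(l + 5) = l^2 - l - 30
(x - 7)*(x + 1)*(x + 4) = x^3 - 2*x^2 - 31*x - 28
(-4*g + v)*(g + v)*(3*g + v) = -12*g^3 - 13*g^2*v + v^3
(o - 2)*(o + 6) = o^2 + 4*o - 12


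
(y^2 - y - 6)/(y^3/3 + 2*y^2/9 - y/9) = 9*(y^2 - y - 6)/(y*(3*y^2 + 2*y - 1))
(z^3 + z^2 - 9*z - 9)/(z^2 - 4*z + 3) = (z^2 + 4*z + 3)/(z - 1)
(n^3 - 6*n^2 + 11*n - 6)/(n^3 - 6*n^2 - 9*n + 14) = (n^2 - 5*n + 6)/(n^2 - 5*n - 14)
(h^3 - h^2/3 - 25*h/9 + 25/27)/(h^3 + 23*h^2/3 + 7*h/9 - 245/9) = (9*h^2 + 12*h - 5)/(3*(3*h^2 + 28*h + 49))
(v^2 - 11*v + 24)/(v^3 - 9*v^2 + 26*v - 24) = (v - 8)/(v^2 - 6*v + 8)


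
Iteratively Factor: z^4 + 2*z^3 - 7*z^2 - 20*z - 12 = (z + 2)*(z^3 - 7*z - 6) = (z + 2)^2*(z^2 - 2*z - 3) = (z + 1)*(z + 2)^2*(z - 3)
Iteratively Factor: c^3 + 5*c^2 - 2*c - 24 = (c - 2)*(c^2 + 7*c + 12) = (c - 2)*(c + 4)*(c + 3)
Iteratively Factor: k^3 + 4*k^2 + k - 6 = (k + 2)*(k^2 + 2*k - 3) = (k - 1)*(k + 2)*(k + 3)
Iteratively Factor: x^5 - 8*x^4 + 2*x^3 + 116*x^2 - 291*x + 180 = (x - 1)*(x^4 - 7*x^3 - 5*x^2 + 111*x - 180) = (x - 3)*(x - 1)*(x^3 - 4*x^2 - 17*x + 60) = (x - 5)*(x - 3)*(x - 1)*(x^2 + x - 12) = (x - 5)*(x - 3)^2*(x - 1)*(x + 4)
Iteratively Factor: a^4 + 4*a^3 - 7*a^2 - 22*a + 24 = (a - 2)*(a^3 + 6*a^2 + 5*a - 12) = (a - 2)*(a + 4)*(a^2 + 2*a - 3) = (a - 2)*(a - 1)*(a + 4)*(a + 3)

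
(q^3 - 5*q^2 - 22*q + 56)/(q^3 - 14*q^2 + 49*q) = (q^2 + 2*q - 8)/(q*(q - 7))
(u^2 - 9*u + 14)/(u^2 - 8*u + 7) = (u - 2)/(u - 1)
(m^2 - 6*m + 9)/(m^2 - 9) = (m - 3)/(m + 3)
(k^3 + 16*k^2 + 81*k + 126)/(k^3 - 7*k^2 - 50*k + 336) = (k^2 + 9*k + 18)/(k^2 - 14*k + 48)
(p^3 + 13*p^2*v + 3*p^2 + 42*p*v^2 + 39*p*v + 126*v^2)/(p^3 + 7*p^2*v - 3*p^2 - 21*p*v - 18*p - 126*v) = (p + 6*v)/(p - 6)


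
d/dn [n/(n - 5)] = -5/(n - 5)^2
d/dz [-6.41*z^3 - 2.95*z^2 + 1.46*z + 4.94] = -19.23*z^2 - 5.9*z + 1.46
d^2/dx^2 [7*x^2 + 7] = 14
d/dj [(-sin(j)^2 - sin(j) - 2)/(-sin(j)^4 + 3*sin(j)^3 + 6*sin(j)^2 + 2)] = 2*(-sin(j)^5 - sin(j)^3 + 12*sin(j)^2 + 10*sin(j) - 1)*cos(j)/(sin(j)^4 - 3*sin(j)^3 - 6*sin(j)^2 - 2)^2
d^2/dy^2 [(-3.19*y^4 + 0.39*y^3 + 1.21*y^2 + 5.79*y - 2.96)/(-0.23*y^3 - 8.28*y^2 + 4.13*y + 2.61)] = (4.44089209850063e-16*y^8 + 444.820368*y^6 - 647.089866*y^5 - 161.147172*y^4 - 287.623434000001*y^3 + 1237.667334*y^2 - 1363.366242*y + 337.251796)/(0.012167*y^9 + 1.314036*y^8 + 46.649865*y^7 + 520.058313*y^6 - 867.492219*y^5 - 98.243442*y^4 + 469.770976*y^3 + 35.657037*y^2 - 84.401919*y - 17.779581)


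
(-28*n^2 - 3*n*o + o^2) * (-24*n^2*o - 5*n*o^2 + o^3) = 672*n^4*o + 212*n^3*o^2 - 37*n^2*o^3 - 8*n*o^4 + o^5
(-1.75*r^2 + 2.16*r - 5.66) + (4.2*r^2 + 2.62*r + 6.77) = 2.45*r^2 + 4.78*r + 1.11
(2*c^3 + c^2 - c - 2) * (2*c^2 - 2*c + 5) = 4*c^5 - 2*c^4 + 6*c^3 + 3*c^2 - c - 10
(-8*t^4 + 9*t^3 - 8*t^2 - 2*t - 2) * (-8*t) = 64*t^5 - 72*t^4 + 64*t^3 + 16*t^2 + 16*t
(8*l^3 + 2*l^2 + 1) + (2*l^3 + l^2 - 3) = 10*l^3 + 3*l^2 - 2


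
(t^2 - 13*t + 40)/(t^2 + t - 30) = (t - 8)/(t + 6)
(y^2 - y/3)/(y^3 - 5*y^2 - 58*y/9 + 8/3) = 3*y/(3*y^2 - 14*y - 24)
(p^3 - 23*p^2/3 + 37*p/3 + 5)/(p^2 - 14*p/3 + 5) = (3*p^2 - 14*p - 5)/(3*p - 5)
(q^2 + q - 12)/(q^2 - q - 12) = (-q^2 - q + 12)/(-q^2 + q + 12)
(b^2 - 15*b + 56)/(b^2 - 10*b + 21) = (b - 8)/(b - 3)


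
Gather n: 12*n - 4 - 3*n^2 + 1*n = -3*n^2 + 13*n - 4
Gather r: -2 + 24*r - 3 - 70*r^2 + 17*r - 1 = -70*r^2 + 41*r - 6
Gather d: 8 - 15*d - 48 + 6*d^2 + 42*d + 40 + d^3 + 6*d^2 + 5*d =d^3 + 12*d^2 + 32*d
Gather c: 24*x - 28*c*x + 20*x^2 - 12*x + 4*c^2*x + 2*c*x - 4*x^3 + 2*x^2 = 4*c^2*x - 26*c*x - 4*x^3 + 22*x^2 + 12*x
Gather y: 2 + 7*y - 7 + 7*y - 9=14*y - 14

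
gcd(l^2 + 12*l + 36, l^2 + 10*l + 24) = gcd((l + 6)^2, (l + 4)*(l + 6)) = l + 6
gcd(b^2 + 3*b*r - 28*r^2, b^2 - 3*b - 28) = 1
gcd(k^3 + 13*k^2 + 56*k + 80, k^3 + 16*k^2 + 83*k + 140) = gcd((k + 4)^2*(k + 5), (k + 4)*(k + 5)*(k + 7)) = k^2 + 9*k + 20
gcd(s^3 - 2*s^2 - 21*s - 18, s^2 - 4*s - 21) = s + 3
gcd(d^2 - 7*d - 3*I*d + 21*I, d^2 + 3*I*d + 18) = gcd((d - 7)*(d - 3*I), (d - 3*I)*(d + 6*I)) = d - 3*I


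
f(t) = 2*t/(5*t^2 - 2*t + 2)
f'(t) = 2*t*(2 - 10*t)/(5*t^2 - 2*t + 2)^2 + 2/(5*t^2 - 2*t + 2)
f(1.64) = 0.27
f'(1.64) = -0.15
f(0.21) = 0.23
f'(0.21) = 1.10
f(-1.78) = -0.17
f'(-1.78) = -0.06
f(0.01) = 0.01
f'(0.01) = 1.02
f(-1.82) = -0.16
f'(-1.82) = -0.06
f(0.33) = 0.35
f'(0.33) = 0.82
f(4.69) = 0.09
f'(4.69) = -0.02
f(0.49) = 0.44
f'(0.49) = 0.32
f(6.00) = 0.07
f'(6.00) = -0.01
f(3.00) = 0.15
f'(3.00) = -0.05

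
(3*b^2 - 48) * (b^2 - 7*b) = 3*b^4 - 21*b^3 - 48*b^2 + 336*b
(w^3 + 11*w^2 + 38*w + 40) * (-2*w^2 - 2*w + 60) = -2*w^5 - 24*w^4 - 38*w^3 + 504*w^2 + 2200*w + 2400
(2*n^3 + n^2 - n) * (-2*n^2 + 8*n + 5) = -4*n^5 + 14*n^4 + 20*n^3 - 3*n^2 - 5*n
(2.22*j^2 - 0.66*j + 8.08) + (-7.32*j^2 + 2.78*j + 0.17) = -5.1*j^2 + 2.12*j + 8.25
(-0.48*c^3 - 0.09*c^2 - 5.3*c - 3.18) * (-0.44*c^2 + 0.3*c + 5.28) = 0.2112*c^5 - 0.1044*c^4 - 0.2294*c^3 - 0.666*c^2 - 28.938*c - 16.7904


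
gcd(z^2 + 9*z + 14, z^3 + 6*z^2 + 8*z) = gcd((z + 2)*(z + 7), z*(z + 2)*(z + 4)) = z + 2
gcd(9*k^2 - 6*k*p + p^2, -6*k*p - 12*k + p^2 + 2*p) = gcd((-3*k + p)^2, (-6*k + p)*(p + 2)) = 1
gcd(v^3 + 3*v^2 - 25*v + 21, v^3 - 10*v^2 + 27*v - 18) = v^2 - 4*v + 3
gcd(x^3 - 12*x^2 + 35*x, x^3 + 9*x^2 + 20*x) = x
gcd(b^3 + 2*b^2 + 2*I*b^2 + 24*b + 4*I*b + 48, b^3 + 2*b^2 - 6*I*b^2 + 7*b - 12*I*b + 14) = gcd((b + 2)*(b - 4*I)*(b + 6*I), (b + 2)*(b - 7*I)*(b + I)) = b + 2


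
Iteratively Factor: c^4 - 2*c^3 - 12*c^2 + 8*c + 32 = (c - 4)*(c^3 + 2*c^2 - 4*c - 8) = (c - 4)*(c + 2)*(c^2 - 4) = (c - 4)*(c + 2)^2*(c - 2)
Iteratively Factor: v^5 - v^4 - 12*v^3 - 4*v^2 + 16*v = (v)*(v^4 - v^3 - 12*v^2 - 4*v + 16) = v*(v - 4)*(v^3 + 3*v^2 - 4) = v*(v - 4)*(v + 2)*(v^2 + v - 2) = v*(v - 4)*(v + 2)^2*(v - 1)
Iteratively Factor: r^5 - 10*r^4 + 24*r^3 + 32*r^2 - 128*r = (r - 4)*(r^4 - 6*r^3 + 32*r) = (r - 4)*(r + 2)*(r^3 - 8*r^2 + 16*r) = (r - 4)^2*(r + 2)*(r^2 - 4*r) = (r - 4)^3*(r + 2)*(r)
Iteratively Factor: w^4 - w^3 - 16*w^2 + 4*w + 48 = (w + 3)*(w^3 - 4*w^2 - 4*w + 16) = (w + 2)*(w + 3)*(w^2 - 6*w + 8) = (w - 2)*(w + 2)*(w + 3)*(w - 4)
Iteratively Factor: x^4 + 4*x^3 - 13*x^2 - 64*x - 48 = (x + 3)*(x^3 + x^2 - 16*x - 16) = (x + 1)*(x + 3)*(x^2 - 16) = (x - 4)*(x + 1)*(x + 3)*(x + 4)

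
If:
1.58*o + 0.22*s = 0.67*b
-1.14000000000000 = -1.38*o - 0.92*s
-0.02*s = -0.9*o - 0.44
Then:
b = -0.43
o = -0.45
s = 1.91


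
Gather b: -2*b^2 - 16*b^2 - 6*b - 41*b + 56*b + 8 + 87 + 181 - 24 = -18*b^2 + 9*b + 252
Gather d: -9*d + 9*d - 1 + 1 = 0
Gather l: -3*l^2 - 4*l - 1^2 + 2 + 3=-3*l^2 - 4*l + 4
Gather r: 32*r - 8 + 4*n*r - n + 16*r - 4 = -n + r*(4*n + 48) - 12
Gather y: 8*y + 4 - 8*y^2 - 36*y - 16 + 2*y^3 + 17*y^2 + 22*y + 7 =2*y^3 + 9*y^2 - 6*y - 5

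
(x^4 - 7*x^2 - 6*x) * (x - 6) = x^5 - 6*x^4 - 7*x^3 + 36*x^2 + 36*x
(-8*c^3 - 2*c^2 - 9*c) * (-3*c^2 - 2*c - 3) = 24*c^5 + 22*c^4 + 55*c^3 + 24*c^2 + 27*c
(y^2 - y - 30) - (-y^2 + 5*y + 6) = 2*y^2 - 6*y - 36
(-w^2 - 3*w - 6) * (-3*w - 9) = 3*w^3 + 18*w^2 + 45*w + 54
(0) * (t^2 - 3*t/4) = 0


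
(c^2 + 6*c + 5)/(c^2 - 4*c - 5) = (c + 5)/(c - 5)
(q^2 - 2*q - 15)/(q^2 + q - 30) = (q + 3)/(q + 6)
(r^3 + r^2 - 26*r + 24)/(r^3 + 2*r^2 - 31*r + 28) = (r + 6)/(r + 7)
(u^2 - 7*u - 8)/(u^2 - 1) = (u - 8)/(u - 1)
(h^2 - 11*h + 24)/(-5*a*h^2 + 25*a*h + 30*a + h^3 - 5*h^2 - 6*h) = (-h^2 + 11*h - 24)/(5*a*h^2 - 25*a*h - 30*a - h^3 + 5*h^2 + 6*h)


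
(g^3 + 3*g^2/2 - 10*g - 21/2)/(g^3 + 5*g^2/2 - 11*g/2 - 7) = (g - 3)/(g - 2)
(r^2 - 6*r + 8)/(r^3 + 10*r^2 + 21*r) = (r^2 - 6*r + 8)/(r*(r^2 + 10*r + 21))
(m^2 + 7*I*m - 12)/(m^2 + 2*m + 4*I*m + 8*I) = (m + 3*I)/(m + 2)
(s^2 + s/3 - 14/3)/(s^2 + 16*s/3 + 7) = (s - 2)/(s + 3)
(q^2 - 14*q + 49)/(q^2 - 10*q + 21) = (q - 7)/(q - 3)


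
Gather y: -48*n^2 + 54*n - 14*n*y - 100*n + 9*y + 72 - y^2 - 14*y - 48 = -48*n^2 - 46*n - y^2 + y*(-14*n - 5) + 24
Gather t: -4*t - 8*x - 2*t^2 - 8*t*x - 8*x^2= -2*t^2 + t*(-8*x - 4) - 8*x^2 - 8*x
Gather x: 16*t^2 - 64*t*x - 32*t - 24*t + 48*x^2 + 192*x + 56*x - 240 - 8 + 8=16*t^2 - 56*t + 48*x^2 + x*(248 - 64*t) - 240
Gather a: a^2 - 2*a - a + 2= a^2 - 3*a + 2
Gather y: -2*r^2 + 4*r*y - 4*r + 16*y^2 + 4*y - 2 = -2*r^2 - 4*r + 16*y^2 + y*(4*r + 4) - 2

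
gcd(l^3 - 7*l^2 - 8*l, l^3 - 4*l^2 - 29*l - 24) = l^2 - 7*l - 8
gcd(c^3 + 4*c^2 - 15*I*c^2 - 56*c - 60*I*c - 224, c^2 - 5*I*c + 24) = c - 8*I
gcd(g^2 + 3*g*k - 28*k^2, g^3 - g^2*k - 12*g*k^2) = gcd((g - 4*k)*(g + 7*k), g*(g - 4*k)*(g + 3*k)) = g - 4*k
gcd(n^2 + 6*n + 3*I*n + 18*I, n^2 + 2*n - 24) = n + 6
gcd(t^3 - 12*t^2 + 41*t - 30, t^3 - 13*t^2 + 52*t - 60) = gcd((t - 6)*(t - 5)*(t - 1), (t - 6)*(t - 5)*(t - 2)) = t^2 - 11*t + 30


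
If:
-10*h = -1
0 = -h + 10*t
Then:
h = 1/10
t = 1/100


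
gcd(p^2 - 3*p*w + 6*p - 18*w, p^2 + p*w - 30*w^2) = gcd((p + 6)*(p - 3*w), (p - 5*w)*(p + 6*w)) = 1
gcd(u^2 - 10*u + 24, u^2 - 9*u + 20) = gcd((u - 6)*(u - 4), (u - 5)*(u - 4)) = u - 4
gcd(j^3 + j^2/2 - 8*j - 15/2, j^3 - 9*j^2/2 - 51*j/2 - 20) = j^2 + 7*j/2 + 5/2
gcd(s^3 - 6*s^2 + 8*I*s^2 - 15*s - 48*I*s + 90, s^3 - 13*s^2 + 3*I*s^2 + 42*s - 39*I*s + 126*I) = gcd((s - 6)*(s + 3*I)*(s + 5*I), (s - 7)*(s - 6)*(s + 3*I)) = s^2 + s*(-6 + 3*I) - 18*I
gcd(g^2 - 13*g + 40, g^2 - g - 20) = g - 5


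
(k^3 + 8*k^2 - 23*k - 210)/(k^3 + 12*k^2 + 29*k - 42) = (k - 5)/(k - 1)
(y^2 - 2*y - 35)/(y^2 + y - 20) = (y - 7)/(y - 4)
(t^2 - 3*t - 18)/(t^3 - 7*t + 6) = (t - 6)/(t^2 - 3*t + 2)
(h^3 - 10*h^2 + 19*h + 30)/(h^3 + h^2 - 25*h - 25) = (h - 6)/(h + 5)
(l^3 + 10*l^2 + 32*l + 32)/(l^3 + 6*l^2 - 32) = (l + 2)/(l - 2)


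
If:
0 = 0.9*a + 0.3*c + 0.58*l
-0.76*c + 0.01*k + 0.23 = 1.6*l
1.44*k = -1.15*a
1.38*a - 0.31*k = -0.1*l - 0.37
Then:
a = -0.16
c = 2.54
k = 0.13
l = -1.06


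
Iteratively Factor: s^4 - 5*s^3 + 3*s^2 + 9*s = (s - 3)*(s^3 - 2*s^2 - 3*s) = (s - 3)*(s + 1)*(s^2 - 3*s) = (s - 3)^2*(s + 1)*(s)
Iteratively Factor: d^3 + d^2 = (d + 1)*(d^2) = d*(d + 1)*(d)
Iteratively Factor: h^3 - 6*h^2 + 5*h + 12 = (h - 4)*(h^2 - 2*h - 3) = (h - 4)*(h - 3)*(h + 1)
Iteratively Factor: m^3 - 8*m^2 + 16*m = (m)*(m^2 - 8*m + 16) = m*(m - 4)*(m - 4)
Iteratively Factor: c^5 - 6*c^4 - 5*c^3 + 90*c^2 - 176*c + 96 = (c - 1)*(c^4 - 5*c^3 - 10*c^2 + 80*c - 96) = (c - 1)*(c + 4)*(c^3 - 9*c^2 + 26*c - 24) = (c - 2)*(c - 1)*(c + 4)*(c^2 - 7*c + 12) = (c - 3)*(c - 2)*(c - 1)*(c + 4)*(c - 4)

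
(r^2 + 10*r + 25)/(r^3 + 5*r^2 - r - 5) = (r + 5)/(r^2 - 1)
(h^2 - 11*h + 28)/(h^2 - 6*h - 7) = (h - 4)/(h + 1)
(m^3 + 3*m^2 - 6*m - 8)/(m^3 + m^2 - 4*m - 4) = (m + 4)/(m + 2)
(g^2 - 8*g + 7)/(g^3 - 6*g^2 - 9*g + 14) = 1/(g + 2)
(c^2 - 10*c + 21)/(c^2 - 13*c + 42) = (c - 3)/(c - 6)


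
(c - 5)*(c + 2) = c^2 - 3*c - 10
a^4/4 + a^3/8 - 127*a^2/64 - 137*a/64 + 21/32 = (a/4 + 1/2)*(a - 3)*(a - 1/4)*(a + 7/4)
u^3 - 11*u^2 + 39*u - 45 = (u - 5)*(u - 3)^2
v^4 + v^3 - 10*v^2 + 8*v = v*(v - 2)*(v - 1)*(v + 4)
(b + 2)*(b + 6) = b^2 + 8*b + 12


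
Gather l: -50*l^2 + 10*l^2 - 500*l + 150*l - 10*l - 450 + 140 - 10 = -40*l^2 - 360*l - 320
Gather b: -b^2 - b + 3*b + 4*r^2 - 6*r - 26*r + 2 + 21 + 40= -b^2 + 2*b + 4*r^2 - 32*r + 63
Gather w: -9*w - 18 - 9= -9*w - 27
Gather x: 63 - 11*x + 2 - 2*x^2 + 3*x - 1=-2*x^2 - 8*x + 64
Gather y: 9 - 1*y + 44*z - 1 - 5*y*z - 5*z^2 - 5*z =y*(-5*z - 1) - 5*z^2 + 39*z + 8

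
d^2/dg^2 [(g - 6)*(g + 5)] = 2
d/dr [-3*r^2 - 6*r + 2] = -6*r - 6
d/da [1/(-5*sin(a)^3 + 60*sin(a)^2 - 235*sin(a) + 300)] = (3*sin(a)^2 - 24*sin(a) + 47)*cos(a)/(5*(sin(a)^3 - 12*sin(a)^2 + 47*sin(a) - 60)^2)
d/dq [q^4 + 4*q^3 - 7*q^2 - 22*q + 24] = 4*q^3 + 12*q^2 - 14*q - 22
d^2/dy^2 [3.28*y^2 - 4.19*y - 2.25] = 6.56000000000000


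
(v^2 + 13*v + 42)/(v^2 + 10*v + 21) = (v + 6)/(v + 3)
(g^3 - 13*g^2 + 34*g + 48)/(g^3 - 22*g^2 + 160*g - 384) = (g + 1)/(g - 8)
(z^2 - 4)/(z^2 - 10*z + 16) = (z + 2)/(z - 8)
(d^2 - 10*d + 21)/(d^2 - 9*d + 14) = (d - 3)/(d - 2)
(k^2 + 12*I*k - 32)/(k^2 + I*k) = (k^2 + 12*I*k - 32)/(k*(k + I))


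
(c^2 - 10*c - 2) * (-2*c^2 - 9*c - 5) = -2*c^4 + 11*c^3 + 89*c^2 + 68*c + 10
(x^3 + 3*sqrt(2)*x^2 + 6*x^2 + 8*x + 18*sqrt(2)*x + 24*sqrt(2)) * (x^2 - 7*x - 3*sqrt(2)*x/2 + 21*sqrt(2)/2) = x^5 - x^4 + 3*sqrt(2)*x^4/2 - 43*x^3 - 3*sqrt(2)*x^3/2 - 51*sqrt(2)*x^2 - 47*x^2 - 84*sqrt(2)*x + 306*x + 504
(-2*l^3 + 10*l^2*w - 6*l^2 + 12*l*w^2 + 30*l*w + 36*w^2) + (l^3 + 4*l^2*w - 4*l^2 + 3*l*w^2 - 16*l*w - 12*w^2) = -l^3 + 14*l^2*w - 10*l^2 + 15*l*w^2 + 14*l*w + 24*w^2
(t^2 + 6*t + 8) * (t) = t^3 + 6*t^2 + 8*t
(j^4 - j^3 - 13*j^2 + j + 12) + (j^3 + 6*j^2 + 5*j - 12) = j^4 - 7*j^2 + 6*j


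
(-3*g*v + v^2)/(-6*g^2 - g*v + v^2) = v/(2*g + v)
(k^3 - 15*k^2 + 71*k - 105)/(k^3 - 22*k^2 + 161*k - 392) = (k^2 - 8*k + 15)/(k^2 - 15*k + 56)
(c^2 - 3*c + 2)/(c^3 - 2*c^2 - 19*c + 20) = (c - 2)/(c^2 - c - 20)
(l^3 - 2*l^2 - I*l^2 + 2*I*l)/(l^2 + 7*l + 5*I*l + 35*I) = l*(l^2 - l*(2 + I) + 2*I)/(l^2 + l*(7 + 5*I) + 35*I)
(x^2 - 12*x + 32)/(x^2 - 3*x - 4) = (x - 8)/(x + 1)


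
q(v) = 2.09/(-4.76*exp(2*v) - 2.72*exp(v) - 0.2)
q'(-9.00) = 0.02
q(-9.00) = -10.43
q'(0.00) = 0.43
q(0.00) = -0.27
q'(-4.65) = 1.10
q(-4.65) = -9.23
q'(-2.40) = 2.88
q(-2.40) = -4.30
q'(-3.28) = 2.53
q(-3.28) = -6.76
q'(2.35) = 0.01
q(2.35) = -0.00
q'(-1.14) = 1.59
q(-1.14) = -1.34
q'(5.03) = 0.00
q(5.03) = -0.00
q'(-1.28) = 1.78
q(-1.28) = -1.58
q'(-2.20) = 2.79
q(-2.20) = -3.73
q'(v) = 2.09*(9.52*exp(2*v) + 2.72*exp(v))/(-4.76*exp(2*v) - 2.72*exp(v) - 0.2)^2 = (19.8968*exp(v) + 5.6848)*exp(v)/(4.76*exp(2*v) + 2.72*exp(v) + 0.2)^2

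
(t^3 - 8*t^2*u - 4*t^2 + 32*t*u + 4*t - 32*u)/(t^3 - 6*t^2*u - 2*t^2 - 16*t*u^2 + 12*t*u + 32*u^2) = (t - 2)/(t + 2*u)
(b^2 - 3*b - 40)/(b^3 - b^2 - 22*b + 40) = (b - 8)/(b^2 - 6*b + 8)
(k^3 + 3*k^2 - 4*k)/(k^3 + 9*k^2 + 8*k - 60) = k*(k^2 + 3*k - 4)/(k^3 + 9*k^2 + 8*k - 60)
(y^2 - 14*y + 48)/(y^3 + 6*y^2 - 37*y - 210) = (y - 8)/(y^2 + 12*y + 35)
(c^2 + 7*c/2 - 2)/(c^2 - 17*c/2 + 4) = (c + 4)/(c - 8)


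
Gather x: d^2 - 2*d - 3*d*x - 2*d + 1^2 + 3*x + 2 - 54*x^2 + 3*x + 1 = d^2 - 4*d - 54*x^2 + x*(6 - 3*d) + 4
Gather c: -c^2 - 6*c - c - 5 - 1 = -c^2 - 7*c - 6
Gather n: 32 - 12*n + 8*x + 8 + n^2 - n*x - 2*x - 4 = n^2 + n*(-x - 12) + 6*x + 36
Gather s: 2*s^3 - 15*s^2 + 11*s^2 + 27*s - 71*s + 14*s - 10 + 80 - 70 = 2*s^3 - 4*s^2 - 30*s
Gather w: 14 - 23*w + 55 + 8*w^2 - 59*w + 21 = 8*w^2 - 82*w + 90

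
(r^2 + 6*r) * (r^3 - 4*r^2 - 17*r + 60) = r^5 + 2*r^4 - 41*r^3 - 42*r^2 + 360*r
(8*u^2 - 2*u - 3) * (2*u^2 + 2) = 16*u^4 - 4*u^3 + 10*u^2 - 4*u - 6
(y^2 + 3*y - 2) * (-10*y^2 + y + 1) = -10*y^4 - 29*y^3 + 24*y^2 + y - 2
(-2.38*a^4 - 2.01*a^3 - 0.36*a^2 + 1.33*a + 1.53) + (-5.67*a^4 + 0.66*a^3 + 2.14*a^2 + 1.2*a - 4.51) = -8.05*a^4 - 1.35*a^3 + 1.78*a^2 + 2.53*a - 2.98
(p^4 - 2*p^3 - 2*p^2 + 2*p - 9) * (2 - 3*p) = -3*p^5 + 8*p^4 + 2*p^3 - 10*p^2 + 31*p - 18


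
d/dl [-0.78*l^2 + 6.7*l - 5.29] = 6.7 - 1.56*l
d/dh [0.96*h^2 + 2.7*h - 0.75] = 1.92*h + 2.7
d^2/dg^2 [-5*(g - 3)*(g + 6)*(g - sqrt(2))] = -30*g - 30 + 10*sqrt(2)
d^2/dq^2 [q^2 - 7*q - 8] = 2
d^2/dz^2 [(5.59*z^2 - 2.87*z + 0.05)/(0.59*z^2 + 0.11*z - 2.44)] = (-2.723676*z^3 + 48.388614*z^2 - 24.770442*z + 65.165802)/(0.205379*z^6 + 0.114873*z^5 - 2.526675*z^4 - 0.948805*z^3 + 10.4493*z^2 + 1.964688*z - 14.526784)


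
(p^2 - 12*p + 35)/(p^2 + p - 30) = (p - 7)/(p + 6)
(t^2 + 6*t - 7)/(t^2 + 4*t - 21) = (t - 1)/(t - 3)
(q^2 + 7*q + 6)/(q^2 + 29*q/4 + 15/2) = 4*(q + 1)/(4*q + 5)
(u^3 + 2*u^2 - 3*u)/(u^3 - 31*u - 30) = u*(-u^2 - 2*u + 3)/(-u^3 + 31*u + 30)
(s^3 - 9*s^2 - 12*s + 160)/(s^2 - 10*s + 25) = (s^2 - 4*s - 32)/(s - 5)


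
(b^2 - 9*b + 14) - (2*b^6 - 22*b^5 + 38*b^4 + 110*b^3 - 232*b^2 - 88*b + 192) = -2*b^6 + 22*b^5 - 38*b^4 - 110*b^3 + 233*b^2 + 79*b - 178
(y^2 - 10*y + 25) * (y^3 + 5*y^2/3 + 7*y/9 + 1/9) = y^5 - 25*y^4/3 + 82*y^3/9 + 34*y^2 + 55*y/3 + 25/9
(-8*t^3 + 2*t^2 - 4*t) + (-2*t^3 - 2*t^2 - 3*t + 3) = -10*t^3 - 7*t + 3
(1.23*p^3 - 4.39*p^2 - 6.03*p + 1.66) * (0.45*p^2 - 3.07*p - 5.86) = 0.5535*p^5 - 5.7516*p^4 + 3.556*p^3 + 44.9845*p^2 + 30.2396*p - 9.7276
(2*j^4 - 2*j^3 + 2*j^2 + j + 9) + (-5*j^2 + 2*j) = 2*j^4 - 2*j^3 - 3*j^2 + 3*j + 9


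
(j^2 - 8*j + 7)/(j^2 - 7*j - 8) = (-j^2 + 8*j - 7)/(-j^2 + 7*j + 8)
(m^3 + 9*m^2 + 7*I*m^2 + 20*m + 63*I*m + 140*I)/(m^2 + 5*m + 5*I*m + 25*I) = (m^2 + m*(4 + 7*I) + 28*I)/(m + 5*I)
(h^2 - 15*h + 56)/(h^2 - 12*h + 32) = (h - 7)/(h - 4)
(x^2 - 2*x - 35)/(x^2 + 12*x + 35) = (x - 7)/(x + 7)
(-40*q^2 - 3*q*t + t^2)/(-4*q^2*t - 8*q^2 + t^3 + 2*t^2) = (40*q^2 + 3*q*t - t^2)/(4*q^2*t + 8*q^2 - t^3 - 2*t^2)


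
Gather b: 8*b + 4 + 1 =8*b + 5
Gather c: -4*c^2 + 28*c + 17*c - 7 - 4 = -4*c^2 + 45*c - 11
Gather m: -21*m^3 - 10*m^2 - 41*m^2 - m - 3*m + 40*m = -21*m^3 - 51*m^2 + 36*m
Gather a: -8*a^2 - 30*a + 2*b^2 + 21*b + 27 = -8*a^2 - 30*a + 2*b^2 + 21*b + 27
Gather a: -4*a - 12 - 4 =-4*a - 16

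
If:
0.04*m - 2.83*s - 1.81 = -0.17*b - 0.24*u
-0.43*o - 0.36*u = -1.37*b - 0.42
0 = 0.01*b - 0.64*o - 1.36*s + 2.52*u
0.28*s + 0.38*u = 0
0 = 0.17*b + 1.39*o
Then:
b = -0.29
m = 45.89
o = 0.04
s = -0.01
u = 0.01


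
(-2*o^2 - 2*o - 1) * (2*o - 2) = -4*o^3 + 2*o + 2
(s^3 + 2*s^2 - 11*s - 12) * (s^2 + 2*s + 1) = s^5 + 4*s^4 - 6*s^3 - 32*s^2 - 35*s - 12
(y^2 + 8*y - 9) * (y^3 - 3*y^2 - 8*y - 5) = y^5 + 5*y^4 - 41*y^3 - 42*y^2 + 32*y + 45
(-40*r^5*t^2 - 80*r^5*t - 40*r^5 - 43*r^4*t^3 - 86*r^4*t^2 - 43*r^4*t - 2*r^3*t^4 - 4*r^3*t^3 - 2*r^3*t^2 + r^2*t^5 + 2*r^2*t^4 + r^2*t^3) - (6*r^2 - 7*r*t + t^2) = -40*r^5*t^2 - 80*r^5*t - 40*r^5 - 43*r^4*t^3 - 86*r^4*t^2 - 43*r^4*t - 2*r^3*t^4 - 4*r^3*t^3 - 2*r^3*t^2 + r^2*t^5 + 2*r^2*t^4 + r^2*t^3 - 6*r^2 + 7*r*t - t^2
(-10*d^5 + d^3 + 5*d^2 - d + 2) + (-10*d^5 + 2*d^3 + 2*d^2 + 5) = -20*d^5 + 3*d^3 + 7*d^2 - d + 7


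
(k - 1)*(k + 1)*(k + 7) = k^3 + 7*k^2 - k - 7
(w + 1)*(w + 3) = w^2 + 4*w + 3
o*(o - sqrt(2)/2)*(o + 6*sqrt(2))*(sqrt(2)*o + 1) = sqrt(2)*o^4 + 12*o^3 - sqrt(2)*o^2/2 - 6*o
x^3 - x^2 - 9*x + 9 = (x - 3)*(x - 1)*(x + 3)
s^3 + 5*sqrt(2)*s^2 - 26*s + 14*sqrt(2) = (s - sqrt(2))^2*(s + 7*sqrt(2))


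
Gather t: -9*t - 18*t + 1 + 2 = 3 - 27*t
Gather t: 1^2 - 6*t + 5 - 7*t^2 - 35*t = -7*t^2 - 41*t + 6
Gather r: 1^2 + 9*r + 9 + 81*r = 90*r + 10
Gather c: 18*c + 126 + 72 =18*c + 198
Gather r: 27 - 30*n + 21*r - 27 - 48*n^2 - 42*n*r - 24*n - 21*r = -48*n^2 - 42*n*r - 54*n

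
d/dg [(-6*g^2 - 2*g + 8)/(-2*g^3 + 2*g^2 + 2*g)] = (-3*g^4 - 2*g^3 + 10*g^2 - 8*g - 4)/(g^2*(g^4 - 2*g^3 - g^2 + 2*g + 1))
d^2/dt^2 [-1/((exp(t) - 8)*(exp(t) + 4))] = 4*(-exp(3*t) + 3*exp(2*t) - 36*exp(t) + 32)*exp(t)/(exp(6*t) - 12*exp(5*t) - 48*exp(4*t) + 704*exp(3*t) + 1536*exp(2*t) - 12288*exp(t) - 32768)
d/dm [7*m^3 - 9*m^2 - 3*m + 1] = 21*m^2 - 18*m - 3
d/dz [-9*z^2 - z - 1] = -18*z - 1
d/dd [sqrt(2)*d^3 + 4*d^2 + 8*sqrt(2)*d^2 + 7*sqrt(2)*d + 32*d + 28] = 3*sqrt(2)*d^2 + 8*d + 16*sqrt(2)*d + 7*sqrt(2) + 32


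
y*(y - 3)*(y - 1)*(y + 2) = y^4 - 2*y^3 - 5*y^2 + 6*y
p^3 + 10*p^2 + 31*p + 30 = (p + 2)*(p + 3)*(p + 5)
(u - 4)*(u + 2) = u^2 - 2*u - 8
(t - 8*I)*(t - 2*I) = t^2 - 10*I*t - 16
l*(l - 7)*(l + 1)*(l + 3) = l^4 - 3*l^3 - 25*l^2 - 21*l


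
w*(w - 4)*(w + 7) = w^3 + 3*w^2 - 28*w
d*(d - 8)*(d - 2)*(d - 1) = d^4 - 11*d^3 + 26*d^2 - 16*d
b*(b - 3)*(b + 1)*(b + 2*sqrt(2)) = b^4 - 2*b^3 + 2*sqrt(2)*b^3 - 4*sqrt(2)*b^2 - 3*b^2 - 6*sqrt(2)*b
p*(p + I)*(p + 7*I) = p^3 + 8*I*p^2 - 7*p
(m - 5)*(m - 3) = m^2 - 8*m + 15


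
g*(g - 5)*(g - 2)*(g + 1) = g^4 - 6*g^3 + 3*g^2 + 10*g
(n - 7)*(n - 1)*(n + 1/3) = n^3 - 23*n^2/3 + 13*n/3 + 7/3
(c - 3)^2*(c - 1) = c^3 - 7*c^2 + 15*c - 9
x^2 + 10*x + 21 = (x + 3)*(x + 7)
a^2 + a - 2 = (a - 1)*(a + 2)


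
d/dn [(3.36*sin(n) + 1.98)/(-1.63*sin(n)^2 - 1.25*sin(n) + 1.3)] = (5.4768*sin(n)^2 + 6.4548*sin(n) + 6.843)*cos(n)/(2.6569*sin(n)^4 + 4.075*sin(n)^3 - 2.6755*sin(n)^2 - 3.25*sin(n) + 1.69)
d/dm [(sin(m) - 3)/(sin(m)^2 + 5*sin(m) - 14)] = (6*sin(m) + cos(m)^2)*cos(m)/(sin(m)^2 + 5*sin(m) - 14)^2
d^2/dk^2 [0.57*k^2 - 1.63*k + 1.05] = 1.14000000000000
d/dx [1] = 0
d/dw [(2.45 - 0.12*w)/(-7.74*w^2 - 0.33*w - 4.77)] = (-0.9288*w^2 + 37.926*w + 1.3809)/(59.9076*w^4 + 5.1084*w^3 + 73.9485*w^2 + 3.1482*w + 22.7529)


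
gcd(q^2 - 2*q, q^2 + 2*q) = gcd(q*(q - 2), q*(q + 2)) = q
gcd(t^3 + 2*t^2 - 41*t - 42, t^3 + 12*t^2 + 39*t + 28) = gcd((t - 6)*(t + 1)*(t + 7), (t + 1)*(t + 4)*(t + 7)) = t^2 + 8*t + 7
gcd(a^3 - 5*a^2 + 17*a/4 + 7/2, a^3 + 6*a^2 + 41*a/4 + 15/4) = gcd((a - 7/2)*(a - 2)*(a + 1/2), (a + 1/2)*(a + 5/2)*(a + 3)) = a + 1/2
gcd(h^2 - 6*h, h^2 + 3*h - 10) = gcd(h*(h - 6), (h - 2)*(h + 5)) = 1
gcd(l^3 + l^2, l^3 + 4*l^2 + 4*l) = l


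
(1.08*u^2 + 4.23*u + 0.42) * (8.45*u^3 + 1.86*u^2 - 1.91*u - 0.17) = 9.126*u^5 + 37.7523*u^4 + 9.354*u^3 - 7.4817*u^2 - 1.5213*u - 0.0714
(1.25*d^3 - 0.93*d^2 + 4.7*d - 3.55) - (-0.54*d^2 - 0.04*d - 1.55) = 1.25*d^3 - 0.39*d^2 + 4.74*d - 2.0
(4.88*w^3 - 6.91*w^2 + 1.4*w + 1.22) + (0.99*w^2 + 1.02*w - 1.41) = 4.88*w^3 - 5.92*w^2 + 2.42*w - 0.19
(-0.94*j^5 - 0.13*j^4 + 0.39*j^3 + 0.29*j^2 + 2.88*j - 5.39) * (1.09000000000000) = -1.0246*j^5 - 0.1417*j^4 + 0.4251*j^3 + 0.3161*j^2 + 3.1392*j - 5.8751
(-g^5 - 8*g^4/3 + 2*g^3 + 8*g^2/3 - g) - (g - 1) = -g^5 - 8*g^4/3 + 2*g^3 + 8*g^2/3 - 2*g + 1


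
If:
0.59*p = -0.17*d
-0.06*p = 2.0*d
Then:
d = 0.00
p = 0.00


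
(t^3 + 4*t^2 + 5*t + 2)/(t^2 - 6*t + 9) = (t^3 + 4*t^2 + 5*t + 2)/(t^2 - 6*t + 9)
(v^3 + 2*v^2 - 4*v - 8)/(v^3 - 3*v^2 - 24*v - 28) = (v - 2)/(v - 7)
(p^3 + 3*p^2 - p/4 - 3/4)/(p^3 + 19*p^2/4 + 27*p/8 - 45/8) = 2*(4*p^2 - 1)/(8*p^2 + 14*p - 15)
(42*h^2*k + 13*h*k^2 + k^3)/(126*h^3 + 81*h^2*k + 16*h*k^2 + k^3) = k/(3*h + k)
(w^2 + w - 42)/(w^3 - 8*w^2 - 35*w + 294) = (w^2 + w - 42)/(w^3 - 8*w^2 - 35*w + 294)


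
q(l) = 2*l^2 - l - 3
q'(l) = 4*l - 1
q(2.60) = 7.92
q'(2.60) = 9.40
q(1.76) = 1.44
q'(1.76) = 6.04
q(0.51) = -2.99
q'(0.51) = 1.04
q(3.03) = 12.33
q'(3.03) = 11.12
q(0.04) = -3.04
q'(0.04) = -0.84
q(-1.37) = 2.12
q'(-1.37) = -6.48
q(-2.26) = 9.48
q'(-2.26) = -10.04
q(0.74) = -2.64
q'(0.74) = 1.96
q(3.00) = 12.00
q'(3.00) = 11.00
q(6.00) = 63.00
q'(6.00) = 23.00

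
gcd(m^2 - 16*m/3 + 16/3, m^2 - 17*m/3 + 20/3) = m - 4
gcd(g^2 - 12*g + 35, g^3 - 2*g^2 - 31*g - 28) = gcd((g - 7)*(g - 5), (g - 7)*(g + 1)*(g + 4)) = g - 7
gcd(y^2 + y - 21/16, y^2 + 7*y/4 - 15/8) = y - 3/4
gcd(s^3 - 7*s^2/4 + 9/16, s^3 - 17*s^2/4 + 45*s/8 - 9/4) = s^2 - 9*s/4 + 9/8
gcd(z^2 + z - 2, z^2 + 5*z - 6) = z - 1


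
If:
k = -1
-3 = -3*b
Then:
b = 1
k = -1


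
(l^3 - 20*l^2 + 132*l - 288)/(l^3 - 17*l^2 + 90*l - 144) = (l - 6)/(l - 3)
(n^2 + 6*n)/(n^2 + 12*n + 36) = n/(n + 6)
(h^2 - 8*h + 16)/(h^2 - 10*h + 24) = (h - 4)/(h - 6)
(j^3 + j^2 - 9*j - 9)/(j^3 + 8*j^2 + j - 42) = (j^2 - 2*j - 3)/(j^2 + 5*j - 14)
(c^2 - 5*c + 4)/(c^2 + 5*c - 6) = (c - 4)/(c + 6)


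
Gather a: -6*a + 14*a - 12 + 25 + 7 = 8*a + 20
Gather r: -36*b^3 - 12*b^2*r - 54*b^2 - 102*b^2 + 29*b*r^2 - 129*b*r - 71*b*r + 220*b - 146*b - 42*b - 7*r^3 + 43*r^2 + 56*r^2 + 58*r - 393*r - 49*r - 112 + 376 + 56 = -36*b^3 - 156*b^2 + 32*b - 7*r^3 + r^2*(29*b + 99) + r*(-12*b^2 - 200*b - 384) + 320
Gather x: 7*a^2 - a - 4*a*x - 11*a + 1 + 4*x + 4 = 7*a^2 - 12*a + x*(4 - 4*a) + 5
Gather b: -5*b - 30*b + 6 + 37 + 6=49 - 35*b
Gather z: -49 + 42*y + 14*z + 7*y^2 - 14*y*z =7*y^2 + 42*y + z*(14 - 14*y) - 49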